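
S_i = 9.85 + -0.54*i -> [9.85, 9.31, 8.77, 8.23, 7.69]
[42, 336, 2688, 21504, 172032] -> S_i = 42*8^i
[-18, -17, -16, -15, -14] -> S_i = -18 + 1*i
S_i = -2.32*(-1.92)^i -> [-2.32, 4.45, -8.55, 16.42, -31.53]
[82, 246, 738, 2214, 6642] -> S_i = 82*3^i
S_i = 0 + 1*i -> [0, 1, 2, 3, 4]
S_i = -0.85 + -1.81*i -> [-0.85, -2.66, -4.47, -6.28, -8.09]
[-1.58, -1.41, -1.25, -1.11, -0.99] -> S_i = -1.58*0.89^i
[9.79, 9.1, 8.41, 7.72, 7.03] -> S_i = 9.79 + -0.69*i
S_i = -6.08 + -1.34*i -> [-6.08, -7.42, -8.76, -10.1, -11.44]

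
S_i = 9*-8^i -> [9, -72, 576, -4608, 36864]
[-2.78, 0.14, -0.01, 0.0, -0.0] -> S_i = -2.78*(-0.05)^i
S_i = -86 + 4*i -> [-86, -82, -78, -74, -70]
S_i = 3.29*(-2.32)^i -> [3.29, -7.63, 17.71, -41.08, 95.31]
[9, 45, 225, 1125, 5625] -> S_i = 9*5^i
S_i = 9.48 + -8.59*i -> [9.48, 0.89, -7.7, -16.29, -24.88]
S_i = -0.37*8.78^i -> [-0.37, -3.25, -28.52, -250.43, -2198.77]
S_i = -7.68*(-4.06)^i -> [-7.68, 31.18, -126.59, 513.97, -2086.73]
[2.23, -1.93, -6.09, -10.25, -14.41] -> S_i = 2.23 + -4.16*i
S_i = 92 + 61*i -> [92, 153, 214, 275, 336]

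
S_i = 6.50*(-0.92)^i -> [6.5, -5.98, 5.5, -5.06, 4.66]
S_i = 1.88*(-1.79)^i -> [1.88, -3.37, 6.02, -10.78, 19.3]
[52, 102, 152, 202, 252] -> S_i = 52 + 50*i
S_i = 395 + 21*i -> [395, 416, 437, 458, 479]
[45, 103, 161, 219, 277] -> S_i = 45 + 58*i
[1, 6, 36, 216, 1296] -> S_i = 1*6^i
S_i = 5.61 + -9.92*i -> [5.61, -4.31, -14.23, -24.15, -34.07]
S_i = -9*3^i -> [-9, -27, -81, -243, -729]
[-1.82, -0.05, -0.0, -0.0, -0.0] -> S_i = -1.82*0.03^i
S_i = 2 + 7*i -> [2, 9, 16, 23, 30]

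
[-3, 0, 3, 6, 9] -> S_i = -3 + 3*i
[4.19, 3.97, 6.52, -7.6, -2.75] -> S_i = Random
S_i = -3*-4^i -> [-3, 12, -48, 192, -768]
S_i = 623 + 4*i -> [623, 627, 631, 635, 639]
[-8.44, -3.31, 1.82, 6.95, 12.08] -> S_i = -8.44 + 5.13*i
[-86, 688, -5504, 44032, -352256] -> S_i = -86*-8^i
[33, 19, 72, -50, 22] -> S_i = Random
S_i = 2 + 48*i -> [2, 50, 98, 146, 194]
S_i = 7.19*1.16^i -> [7.19, 8.34, 9.67, 11.22, 13.02]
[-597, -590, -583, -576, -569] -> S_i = -597 + 7*i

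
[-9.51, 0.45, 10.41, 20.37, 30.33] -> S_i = -9.51 + 9.96*i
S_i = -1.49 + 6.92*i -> [-1.49, 5.43, 12.35, 19.27, 26.19]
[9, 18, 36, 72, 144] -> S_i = 9*2^i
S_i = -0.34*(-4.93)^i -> [-0.34, 1.68, -8.26, 40.74, -200.85]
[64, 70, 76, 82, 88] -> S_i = 64 + 6*i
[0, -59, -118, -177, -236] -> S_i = 0 + -59*i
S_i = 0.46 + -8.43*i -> [0.46, -7.97, -16.4, -24.83, -33.26]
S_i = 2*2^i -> [2, 4, 8, 16, 32]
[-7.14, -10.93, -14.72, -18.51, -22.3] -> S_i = -7.14 + -3.79*i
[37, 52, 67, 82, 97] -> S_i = 37 + 15*i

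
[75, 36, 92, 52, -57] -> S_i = Random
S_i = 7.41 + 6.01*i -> [7.41, 13.42, 19.43, 25.44, 31.45]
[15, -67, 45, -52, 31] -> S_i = Random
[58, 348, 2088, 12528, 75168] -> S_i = 58*6^i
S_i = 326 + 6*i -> [326, 332, 338, 344, 350]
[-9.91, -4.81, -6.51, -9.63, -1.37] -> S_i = Random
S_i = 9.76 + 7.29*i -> [9.76, 17.05, 24.34, 31.63, 38.92]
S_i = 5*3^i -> [5, 15, 45, 135, 405]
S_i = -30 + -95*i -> [-30, -125, -220, -315, -410]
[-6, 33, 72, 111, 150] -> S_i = -6 + 39*i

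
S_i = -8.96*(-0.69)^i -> [-8.96, 6.18, -4.27, 2.94, -2.03]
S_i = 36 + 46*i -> [36, 82, 128, 174, 220]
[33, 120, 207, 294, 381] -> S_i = 33 + 87*i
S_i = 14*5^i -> [14, 70, 350, 1750, 8750]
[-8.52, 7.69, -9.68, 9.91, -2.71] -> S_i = Random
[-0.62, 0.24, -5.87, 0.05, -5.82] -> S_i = Random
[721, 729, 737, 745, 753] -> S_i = 721 + 8*i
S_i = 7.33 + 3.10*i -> [7.33, 10.43, 13.53, 16.63, 19.73]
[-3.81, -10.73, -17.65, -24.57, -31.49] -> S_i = -3.81 + -6.92*i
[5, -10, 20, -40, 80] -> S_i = 5*-2^i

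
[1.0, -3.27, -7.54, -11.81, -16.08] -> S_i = 1.00 + -4.27*i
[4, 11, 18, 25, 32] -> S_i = 4 + 7*i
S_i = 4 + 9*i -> [4, 13, 22, 31, 40]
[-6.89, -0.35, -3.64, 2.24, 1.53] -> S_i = Random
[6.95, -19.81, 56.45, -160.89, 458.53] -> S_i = 6.95*(-2.85)^i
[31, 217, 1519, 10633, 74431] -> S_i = 31*7^i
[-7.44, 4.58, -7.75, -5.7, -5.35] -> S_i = Random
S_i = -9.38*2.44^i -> [-9.38, -22.89, -55.84, -136.26, -332.48]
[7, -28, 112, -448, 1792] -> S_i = 7*-4^i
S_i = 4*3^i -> [4, 12, 36, 108, 324]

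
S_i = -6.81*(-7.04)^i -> [-6.81, 47.94, -337.51, 2376.1, -16727.76]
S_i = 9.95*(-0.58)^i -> [9.95, -5.77, 3.35, -1.94, 1.13]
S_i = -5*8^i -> [-5, -40, -320, -2560, -20480]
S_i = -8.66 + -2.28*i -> [-8.66, -10.94, -13.22, -15.5, -17.78]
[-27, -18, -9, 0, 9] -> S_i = -27 + 9*i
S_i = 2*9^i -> [2, 18, 162, 1458, 13122]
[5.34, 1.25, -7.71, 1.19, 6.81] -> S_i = Random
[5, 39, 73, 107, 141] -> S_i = 5 + 34*i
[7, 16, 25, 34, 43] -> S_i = 7 + 9*i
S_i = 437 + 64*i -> [437, 501, 565, 629, 693]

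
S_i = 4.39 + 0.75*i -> [4.39, 5.14, 5.89, 6.64, 7.39]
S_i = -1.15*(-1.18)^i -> [-1.15, 1.36, -1.6, 1.89, -2.23]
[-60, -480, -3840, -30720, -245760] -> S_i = -60*8^i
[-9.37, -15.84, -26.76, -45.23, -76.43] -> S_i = -9.37*1.69^i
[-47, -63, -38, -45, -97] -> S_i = Random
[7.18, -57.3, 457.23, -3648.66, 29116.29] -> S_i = 7.18*(-7.98)^i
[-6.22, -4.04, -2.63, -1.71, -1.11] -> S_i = -6.22*0.65^i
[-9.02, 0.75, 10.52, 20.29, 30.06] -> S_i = -9.02 + 9.77*i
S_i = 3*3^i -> [3, 9, 27, 81, 243]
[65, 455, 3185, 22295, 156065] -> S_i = 65*7^i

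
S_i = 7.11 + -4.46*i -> [7.11, 2.65, -1.81, -6.27, -10.73]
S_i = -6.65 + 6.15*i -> [-6.65, -0.5, 5.65, 11.8, 17.95]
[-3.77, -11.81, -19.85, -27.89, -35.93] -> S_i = -3.77 + -8.04*i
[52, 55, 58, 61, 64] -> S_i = 52 + 3*i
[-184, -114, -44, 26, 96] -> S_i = -184 + 70*i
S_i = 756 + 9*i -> [756, 765, 774, 783, 792]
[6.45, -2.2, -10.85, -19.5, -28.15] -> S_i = 6.45 + -8.65*i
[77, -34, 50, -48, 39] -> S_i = Random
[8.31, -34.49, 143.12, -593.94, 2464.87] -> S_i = 8.31*(-4.15)^i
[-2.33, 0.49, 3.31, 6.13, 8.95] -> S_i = -2.33 + 2.82*i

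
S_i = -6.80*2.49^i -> [-6.8, -16.93, -42.16, -104.98, -261.4]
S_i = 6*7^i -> [6, 42, 294, 2058, 14406]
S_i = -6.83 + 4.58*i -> [-6.83, -2.25, 2.33, 6.91, 11.49]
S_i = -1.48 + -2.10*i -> [-1.48, -3.58, -5.68, -7.78, -9.88]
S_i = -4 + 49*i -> [-4, 45, 94, 143, 192]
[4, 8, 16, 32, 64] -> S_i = 4*2^i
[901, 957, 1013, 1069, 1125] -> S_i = 901 + 56*i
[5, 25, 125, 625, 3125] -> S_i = 5*5^i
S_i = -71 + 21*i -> [-71, -50, -29, -8, 13]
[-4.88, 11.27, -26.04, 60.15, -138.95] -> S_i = -4.88*(-2.31)^i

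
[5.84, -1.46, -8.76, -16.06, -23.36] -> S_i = 5.84 + -7.30*i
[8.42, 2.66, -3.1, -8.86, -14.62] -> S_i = 8.42 + -5.76*i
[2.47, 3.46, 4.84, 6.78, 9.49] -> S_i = 2.47*1.40^i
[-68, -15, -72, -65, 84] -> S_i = Random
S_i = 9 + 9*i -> [9, 18, 27, 36, 45]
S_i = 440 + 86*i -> [440, 526, 612, 698, 784]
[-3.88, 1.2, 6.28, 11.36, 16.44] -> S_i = -3.88 + 5.08*i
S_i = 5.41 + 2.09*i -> [5.41, 7.5, 9.59, 11.68, 13.77]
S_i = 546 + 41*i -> [546, 587, 628, 669, 710]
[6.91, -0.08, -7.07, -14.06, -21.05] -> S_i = 6.91 + -6.99*i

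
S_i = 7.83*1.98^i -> [7.83, 15.5, 30.7, 60.78, 120.34]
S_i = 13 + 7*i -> [13, 20, 27, 34, 41]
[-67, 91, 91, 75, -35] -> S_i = Random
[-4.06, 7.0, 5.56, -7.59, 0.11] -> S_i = Random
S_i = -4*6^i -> [-4, -24, -144, -864, -5184]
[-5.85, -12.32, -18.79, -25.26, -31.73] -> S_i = -5.85 + -6.47*i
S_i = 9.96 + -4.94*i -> [9.96, 5.02, 0.08, -4.86, -9.8]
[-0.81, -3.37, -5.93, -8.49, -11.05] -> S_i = -0.81 + -2.56*i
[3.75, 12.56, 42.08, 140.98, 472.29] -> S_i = 3.75*3.35^i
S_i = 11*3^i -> [11, 33, 99, 297, 891]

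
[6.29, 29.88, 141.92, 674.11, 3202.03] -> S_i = 6.29*4.75^i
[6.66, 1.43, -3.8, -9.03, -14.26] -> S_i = 6.66 + -5.23*i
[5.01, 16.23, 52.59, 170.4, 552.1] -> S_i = 5.01*3.24^i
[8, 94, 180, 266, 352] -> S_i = 8 + 86*i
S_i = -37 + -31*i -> [-37, -68, -99, -130, -161]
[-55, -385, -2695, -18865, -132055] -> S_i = -55*7^i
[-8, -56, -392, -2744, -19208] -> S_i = -8*7^i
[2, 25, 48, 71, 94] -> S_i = 2 + 23*i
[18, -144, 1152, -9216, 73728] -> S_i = 18*-8^i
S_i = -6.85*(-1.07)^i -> [-6.85, 7.33, -7.84, 8.39, -8.98]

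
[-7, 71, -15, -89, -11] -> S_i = Random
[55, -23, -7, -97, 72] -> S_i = Random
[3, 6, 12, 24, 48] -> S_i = 3*2^i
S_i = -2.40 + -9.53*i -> [-2.4, -11.93, -21.46, -30.99, -40.52]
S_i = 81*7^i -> [81, 567, 3969, 27783, 194481]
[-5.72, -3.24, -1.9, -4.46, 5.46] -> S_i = Random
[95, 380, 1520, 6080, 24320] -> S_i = 95*4^i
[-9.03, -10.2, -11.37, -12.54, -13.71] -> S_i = -9.03 + -1.17*i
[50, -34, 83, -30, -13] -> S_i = Random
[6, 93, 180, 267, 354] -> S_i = 6 + 87*i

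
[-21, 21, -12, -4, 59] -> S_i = Random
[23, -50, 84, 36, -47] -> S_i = Random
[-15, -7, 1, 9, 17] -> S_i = -15 + 8*i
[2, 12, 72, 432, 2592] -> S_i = 2*6^i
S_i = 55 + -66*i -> [55, -11, -77, -143, -209]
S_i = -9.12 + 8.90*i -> [-9.12, -0.22, 8.68, 17.58, 26.48]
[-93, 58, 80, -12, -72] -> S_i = Random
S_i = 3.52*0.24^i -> [3.52, 0.84, 0.2, 0.05, 0.01]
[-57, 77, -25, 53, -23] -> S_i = Random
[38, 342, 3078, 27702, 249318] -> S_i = 38*9^i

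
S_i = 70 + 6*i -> [70, 76, 82, 88, 94]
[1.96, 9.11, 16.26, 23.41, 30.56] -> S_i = 1.96 + 7.15*i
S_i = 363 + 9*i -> [363, 372, 381, 390, 399]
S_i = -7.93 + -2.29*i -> [-7.93, -10.22, -12.51, -14.8, -17.09]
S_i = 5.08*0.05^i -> [5.08, 0.25, 0.01, 0.0, 0.0]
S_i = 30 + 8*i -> [30, 38, 46, 54, 62]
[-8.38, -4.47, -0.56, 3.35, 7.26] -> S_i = -8.38 + 3.91*i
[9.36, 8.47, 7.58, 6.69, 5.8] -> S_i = 9.36 + -0.89*i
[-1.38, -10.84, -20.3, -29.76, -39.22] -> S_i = -1.38 + -9.46*i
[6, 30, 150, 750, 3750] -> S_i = 6*5^i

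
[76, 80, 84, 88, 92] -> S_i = 76 + 4*i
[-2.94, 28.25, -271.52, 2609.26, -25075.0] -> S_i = -2.94*(-9.61)^i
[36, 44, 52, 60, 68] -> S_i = 36 + 8*i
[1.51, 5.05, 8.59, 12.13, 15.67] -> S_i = 1.51 + 3.54*i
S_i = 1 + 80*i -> [1, 81, 161, 241, 321]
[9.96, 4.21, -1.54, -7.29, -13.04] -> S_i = 9.96 + -5.75*i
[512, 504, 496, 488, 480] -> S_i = 512 + -8*i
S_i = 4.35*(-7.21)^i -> [4.35, -31.36, 226.13, -1630.4, 11755.21]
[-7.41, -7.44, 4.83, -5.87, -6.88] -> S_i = Random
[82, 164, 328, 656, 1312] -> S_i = 82*2^i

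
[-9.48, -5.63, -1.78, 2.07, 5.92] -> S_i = -9.48 + 3.85*i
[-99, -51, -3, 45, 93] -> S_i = -99 + 48*i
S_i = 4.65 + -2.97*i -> [4.65, 1.68, -1.29, -4.26, -7.23]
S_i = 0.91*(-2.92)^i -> [0.91, -2.66, 7.76, -22.66, 66.16]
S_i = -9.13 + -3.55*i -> [-9.13, -12.68, -16.23, -19.78, -23.33]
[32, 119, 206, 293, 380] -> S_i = 32 + 87*i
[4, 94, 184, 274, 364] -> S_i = 4 + 90*i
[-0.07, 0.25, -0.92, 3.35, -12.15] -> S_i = -0.07*(-3.63)^i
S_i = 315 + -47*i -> [315, 268, 221, 174, 127]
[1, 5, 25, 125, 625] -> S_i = 1*5^i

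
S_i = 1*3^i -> [1, 3, 9, 27, 81]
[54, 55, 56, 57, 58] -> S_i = 54 + 1*i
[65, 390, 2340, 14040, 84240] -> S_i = 65*6^i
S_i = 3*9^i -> [3, 27, 243, 2187, 19683]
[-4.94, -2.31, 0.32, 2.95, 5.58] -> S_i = -4.94 + 2.63*i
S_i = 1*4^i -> [1, 4, 16, 64, 256]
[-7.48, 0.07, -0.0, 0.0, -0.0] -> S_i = -7.48*(-0.01)^i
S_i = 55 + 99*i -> [55, 154, 253, 352, 451]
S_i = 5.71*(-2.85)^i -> [5.71, -16.27, 46.38, -132.18, 376.72]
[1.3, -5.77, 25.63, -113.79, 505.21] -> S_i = 1.30*(-4.44)^i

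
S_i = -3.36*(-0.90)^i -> [-3.36, 3.02, -2.72, 2.45, -2.2]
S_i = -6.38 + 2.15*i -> [-6.38, -4.23, -2.08, 0.07, 2.22]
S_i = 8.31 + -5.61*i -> [8.31, 2.7, -2.91, -8.52, -14.13]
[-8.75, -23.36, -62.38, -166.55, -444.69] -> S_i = -8.75*2.67^i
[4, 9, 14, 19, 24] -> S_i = 4 + 5*i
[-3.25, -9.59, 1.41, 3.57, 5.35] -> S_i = Random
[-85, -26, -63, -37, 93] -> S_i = Random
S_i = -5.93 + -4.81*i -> [-5.93, -10.74, -15.55, -20.36, -25.17]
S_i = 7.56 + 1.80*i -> [7.56, 9.36, 11.16, 12.96, 14.76]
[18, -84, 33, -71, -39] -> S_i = Random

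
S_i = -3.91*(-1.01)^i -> [-3.91, 3.95, -3.99, 4.03, -4.07]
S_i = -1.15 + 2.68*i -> [-1.15, 1.53, 4.21, 6.89, 9.57]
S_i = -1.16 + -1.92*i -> [-1.16, -3.08, -5.0, -6.92, -8.84]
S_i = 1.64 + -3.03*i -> [1.64, -1.39, -4.42, -7.45, -10.48]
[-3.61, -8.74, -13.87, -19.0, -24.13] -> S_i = -3.61 + -5.13*i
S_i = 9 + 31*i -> [9, 40, 71, 102, 133]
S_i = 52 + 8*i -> [52, 60, 68, 76, 84]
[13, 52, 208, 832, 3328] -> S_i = 13*4^i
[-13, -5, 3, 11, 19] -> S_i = -13 + 8*i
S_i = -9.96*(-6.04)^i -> [-9.96, 60.16, -363.36, 2194.67, -13255.84]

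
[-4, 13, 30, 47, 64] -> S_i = -4 + 17*i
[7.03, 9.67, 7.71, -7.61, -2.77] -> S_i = Random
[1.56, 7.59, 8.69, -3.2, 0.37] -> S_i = Random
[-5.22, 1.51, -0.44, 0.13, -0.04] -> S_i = -5.22*(-0.29)^i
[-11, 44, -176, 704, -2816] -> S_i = -11*-4^i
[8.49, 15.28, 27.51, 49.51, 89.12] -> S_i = 8.49*1.80^i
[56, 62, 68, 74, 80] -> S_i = 56 + 6*i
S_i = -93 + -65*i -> [-93, -158, -223, -288, -353]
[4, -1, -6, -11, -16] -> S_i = 4 + -5*i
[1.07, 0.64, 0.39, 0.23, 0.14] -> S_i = 1.07*0.60^i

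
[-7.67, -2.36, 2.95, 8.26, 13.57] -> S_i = -7.67 + 5.31*i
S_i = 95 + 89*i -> [95, 184, 273, 362, 451]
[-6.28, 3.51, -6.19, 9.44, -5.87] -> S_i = Random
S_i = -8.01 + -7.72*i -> [-8.01, -15.73, -23.45, -31.17, -38.89]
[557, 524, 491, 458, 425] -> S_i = 557 + -33*i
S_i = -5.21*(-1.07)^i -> [-5.21, 5.57, -5.96, 6.38, -6.83]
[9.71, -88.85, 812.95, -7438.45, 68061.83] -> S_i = 9.71*(-9.15)^i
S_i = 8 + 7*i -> [8, 15, 22, 29, 36]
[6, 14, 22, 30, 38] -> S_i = 6 + 8*i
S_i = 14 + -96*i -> [14, -82, -178, -274, -370]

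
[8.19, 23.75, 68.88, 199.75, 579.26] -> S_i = 8.19*2.90^i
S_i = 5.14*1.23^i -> [5.14, 6.32, 7.78, 9.56, 11.76]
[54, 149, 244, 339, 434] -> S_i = 54 + 95*i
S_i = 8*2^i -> [8, 16, 32, 64, 128]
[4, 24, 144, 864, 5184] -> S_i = 4*6^i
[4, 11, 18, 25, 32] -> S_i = 4 + 7*i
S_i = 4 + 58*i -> [4, 62, 120, 178, 236]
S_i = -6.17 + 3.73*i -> [-6.17, -2.44, 1.29, 5.02, 8.75]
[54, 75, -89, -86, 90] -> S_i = Random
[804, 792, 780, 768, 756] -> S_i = 804 + -12*i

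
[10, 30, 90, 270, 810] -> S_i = 10*3^i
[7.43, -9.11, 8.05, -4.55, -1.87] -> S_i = Random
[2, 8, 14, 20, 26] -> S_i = 2 + 6*i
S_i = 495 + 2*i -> [495, 497, 499, 501, 503]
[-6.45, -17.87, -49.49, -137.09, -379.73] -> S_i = -6.45*2.77^i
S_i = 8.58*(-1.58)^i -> [8.58, -13.56, 21.42, -33.84, 53.47]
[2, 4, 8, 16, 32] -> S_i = 2*2^i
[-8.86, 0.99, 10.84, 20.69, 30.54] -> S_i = -8.86 + 9.85*i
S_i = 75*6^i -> [75, 450, 2700, 16200, 97200]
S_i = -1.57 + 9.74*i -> [-1.57, 8.17, 17.91, 27.65, 37.39]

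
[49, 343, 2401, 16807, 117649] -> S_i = 49*7^i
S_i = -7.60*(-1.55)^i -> [-7.6, 11.78, -18.26, 28.3, -43.87]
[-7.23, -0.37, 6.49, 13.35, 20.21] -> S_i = -7.23 + 6.86*i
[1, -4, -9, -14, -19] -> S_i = 1 + -5*i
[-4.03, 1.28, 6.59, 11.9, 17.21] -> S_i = -4.03 + 5.31*i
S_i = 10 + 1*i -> [10, 11, 12, 13, 14]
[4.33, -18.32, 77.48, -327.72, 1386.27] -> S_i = 4.33*(-4.23)^i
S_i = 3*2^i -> [3, 6, 12, 24, 48]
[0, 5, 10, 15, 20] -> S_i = 0 + 5*i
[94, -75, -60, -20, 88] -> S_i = Random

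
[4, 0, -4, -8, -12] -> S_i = 4 + -4*i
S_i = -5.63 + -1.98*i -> [-5.63, -7.61, -9.59, -11.57, -13.55]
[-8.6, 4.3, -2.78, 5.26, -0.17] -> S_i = Random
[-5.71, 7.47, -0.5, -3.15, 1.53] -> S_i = Random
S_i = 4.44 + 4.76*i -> [4.44, 9.2, 13.96, 18.72, 23.48]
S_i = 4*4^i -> [4, 16, 64, 256, 1024]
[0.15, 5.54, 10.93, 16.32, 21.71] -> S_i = 0.15 + 5.39*i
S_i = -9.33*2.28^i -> [-9.33, -21.27, -48.5, -110.58, -252.13]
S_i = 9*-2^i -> [9, -18, 36, -72, 144]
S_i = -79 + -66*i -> [-79, -145, -211, -277, -343]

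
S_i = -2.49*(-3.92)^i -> [-2.49, 9.76, -38.26, 149.99, -587.95]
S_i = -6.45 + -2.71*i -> [-6.45, -9.16, -11.87, -14.58, -17.29]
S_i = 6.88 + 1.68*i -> [6.88, 8.56, 10.24, 11.92, 13.6]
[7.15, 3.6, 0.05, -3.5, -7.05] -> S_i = 7.15 + -3.55*i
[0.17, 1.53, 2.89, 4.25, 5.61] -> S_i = 0.17 + 1.36*i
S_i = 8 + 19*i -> [8, 27, 46, 65, 84]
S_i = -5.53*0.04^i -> [-5.53, -0.22, -0.01, -0.0, -0.0]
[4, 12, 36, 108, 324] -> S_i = 4*3^i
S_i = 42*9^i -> [42, 378, 3402, 30618, 275562]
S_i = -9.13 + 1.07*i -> [-9.13, -8.06, -6.99, -5.92, -4.85]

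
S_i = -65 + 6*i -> [-65, -59, -53, -47, -41]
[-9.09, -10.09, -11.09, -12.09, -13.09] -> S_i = -9.09 + -1.00*i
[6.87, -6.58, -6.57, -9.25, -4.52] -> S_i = Random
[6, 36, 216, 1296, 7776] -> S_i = 6*6^i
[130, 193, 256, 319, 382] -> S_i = 130 + 63*i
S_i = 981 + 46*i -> [981, 1027, 1073, 1119, 1165]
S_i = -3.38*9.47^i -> [-3.38, -32.01, -303.12, -2870.56, -27184.2]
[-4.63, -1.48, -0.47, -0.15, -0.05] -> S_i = -4.63*0.32^i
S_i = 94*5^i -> [94, 470, 2350, 11750, 58750]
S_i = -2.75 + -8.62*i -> [-2.75, -11.37, -19.99, -28.61, -37.23]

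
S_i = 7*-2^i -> [7, -14, 28, -56, 112]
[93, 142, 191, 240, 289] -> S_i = 93 + 49*i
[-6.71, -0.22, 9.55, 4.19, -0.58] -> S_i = Random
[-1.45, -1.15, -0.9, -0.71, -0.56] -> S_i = -1.45*0.79^i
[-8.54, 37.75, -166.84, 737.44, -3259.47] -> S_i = -8.54*(-4.42)^i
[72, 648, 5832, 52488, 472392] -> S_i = 72*9^i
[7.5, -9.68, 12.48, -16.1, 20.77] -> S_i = 7.50*(-1.29)^i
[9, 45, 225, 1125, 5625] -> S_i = 9*5^i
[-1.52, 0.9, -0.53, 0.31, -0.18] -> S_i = -1.52*(-0.59)^i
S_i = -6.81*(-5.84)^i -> [-6.81, 39.77, -232.26, 1356.39, -7921.34]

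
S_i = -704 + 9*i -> [-704, -695, -686, -677, -668]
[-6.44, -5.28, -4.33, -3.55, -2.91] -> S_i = -6.44*0.82^i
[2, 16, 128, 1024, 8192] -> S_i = 2*8^i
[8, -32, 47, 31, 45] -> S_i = Random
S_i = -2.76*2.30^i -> [-2.76, -6.35, -14.6, -33.58, -77.24]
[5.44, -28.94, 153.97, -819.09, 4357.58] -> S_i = 5.44*(-5.32)^i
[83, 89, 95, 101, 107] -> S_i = 83 + 6*i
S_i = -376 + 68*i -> [-376, -308, -240, -172, -104]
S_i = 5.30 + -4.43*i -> [5.3, 0.87, -3.56, -7.99, -12.42]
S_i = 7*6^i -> [7, 42, 252, 1512, 9072]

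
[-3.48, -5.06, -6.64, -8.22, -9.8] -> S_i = -3.48 + -1.58*i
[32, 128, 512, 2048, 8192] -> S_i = 32*4^i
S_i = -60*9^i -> [-60, -540, -4860, -43740, -393660]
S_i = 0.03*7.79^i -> [0.03, 0.23, 1.82, 14.18, 110.48]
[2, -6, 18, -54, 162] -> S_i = 2*-3^i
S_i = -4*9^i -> [-4, -36, -324, -2916, -26244]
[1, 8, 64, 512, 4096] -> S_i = 1*8^i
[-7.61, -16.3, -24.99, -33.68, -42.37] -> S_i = -7.61 + -8.69*i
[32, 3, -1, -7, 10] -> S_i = Random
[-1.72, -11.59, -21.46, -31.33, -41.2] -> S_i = -1.72 + -9.87*i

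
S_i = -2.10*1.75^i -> [-2.1, -3.68, -6.43, -11.25, -19.7]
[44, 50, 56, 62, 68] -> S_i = 44 + 6*i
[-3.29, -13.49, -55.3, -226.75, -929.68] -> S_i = -3.29*4.10^i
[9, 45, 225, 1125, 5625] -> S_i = 9*5^i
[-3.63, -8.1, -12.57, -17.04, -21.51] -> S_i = -3.63 + -4.47*i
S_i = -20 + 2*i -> [-20, -18, -16, -14, -12]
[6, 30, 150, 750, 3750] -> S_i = 6*5^i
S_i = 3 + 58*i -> [3, 61, 119, 177, 235]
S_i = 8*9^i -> [8, 72, 648, 5832, 52488]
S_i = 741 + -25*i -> [741, 716, 691, 666, 641]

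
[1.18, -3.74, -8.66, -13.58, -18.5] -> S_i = 1.18 + -4.92*i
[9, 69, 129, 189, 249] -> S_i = 9 + 60*i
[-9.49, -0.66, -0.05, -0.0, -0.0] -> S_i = -9.49*0.07^i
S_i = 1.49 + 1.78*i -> [1.49, 3.27, 5.05, 6.83, 8.61]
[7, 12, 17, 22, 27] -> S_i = 7 + 5*i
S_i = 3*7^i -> [3, 21, 147, 1029, 7203]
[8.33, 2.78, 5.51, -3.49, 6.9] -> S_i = Random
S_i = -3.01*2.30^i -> [-3.01, -6.92, -15.92, -36.62, -84.23]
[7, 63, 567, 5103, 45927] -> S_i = 7*9^i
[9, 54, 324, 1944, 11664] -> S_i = 9*6^i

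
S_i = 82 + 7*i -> [82, 89, 96, 103, 110]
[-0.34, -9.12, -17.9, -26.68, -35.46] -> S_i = -0.34 + -8.78*i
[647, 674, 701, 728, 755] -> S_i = 647 + 27*i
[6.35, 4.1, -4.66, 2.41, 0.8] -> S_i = Random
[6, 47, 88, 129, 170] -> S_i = 6 + 41*i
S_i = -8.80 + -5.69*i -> [-8.8, -14.49, -20.18, -25.87, -31.56]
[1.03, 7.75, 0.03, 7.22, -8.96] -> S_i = Random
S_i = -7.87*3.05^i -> [-7.87, -24.0, -73.21, -223.29, -681.04]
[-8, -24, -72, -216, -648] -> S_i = -8*3^i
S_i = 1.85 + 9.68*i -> [1.85, 11.53, 21.21, 30.89, 40.57]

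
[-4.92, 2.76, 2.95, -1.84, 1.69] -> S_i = Random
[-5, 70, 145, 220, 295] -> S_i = -5 + 75*i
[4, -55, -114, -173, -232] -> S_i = 4 + -59*i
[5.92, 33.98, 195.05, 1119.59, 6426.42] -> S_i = 5.92*5.74^i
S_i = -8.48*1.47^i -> [-8.48, -12.47, -18.32, -26.94, -39.6]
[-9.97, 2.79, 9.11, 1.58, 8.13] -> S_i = Random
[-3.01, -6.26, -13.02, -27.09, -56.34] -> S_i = -3.01*2.08^i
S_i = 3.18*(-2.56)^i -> [3.18, -8.14, 20.84, -53.35, 136.58]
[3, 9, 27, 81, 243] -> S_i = 3*3^i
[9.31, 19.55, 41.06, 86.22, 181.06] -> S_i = 9.31*2.10^i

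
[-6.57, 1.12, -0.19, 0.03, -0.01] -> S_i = -6.57*(-0.17)^i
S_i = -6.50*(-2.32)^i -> [-6.5, 15.08, -34.99, 81.17, -188.31]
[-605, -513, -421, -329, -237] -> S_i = -605 + 92*i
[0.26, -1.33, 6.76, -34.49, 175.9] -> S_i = 0.26*(-5.10)^i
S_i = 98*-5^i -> [98, -490, 2450, -12250, 61250]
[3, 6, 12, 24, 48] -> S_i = 3*2^i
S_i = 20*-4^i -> [20, -80, 320, -1280, 5120]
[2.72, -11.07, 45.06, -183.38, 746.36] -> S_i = 2.72*(-4.07)^i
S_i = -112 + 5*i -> [-112, -107, -102, -97, -92]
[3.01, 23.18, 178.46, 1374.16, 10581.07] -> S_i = 3.01*7.70^i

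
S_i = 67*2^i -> [67, 134, 268, 536, 1072]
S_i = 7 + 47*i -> [7, 54, 101, 148, 195]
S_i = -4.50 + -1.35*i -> [-4.5, -5.85, -7.2, -8.55, -9.9]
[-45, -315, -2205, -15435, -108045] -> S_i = -45*7^i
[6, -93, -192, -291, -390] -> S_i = 6 + -99*i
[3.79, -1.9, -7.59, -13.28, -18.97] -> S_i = 3.79 + -5.69*i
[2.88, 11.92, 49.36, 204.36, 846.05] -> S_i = 2.88*4.14^i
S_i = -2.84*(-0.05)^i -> [-2.84, 0.14, -0.01, 0.0, -0.0]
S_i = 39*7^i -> [39, 273, 1911, 13377, 93639]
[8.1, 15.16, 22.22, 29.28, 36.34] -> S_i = 8.10 + 7.06*i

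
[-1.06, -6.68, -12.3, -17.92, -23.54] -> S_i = -1.06 + -5.62*i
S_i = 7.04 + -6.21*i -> [7.04, 0.83, -5.38, -11.59, -17.8]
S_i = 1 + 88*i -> [1, 89, 177, 265, 353]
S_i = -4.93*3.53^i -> [-4.93, -17.4, -61.43, -216.86, -765.5]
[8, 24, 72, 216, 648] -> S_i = 8*3^i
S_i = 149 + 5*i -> [149, 154, 159, 164, 169]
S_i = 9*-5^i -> [9, -45, 225, -1125, 5625]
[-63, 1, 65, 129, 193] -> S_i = -63 + 64*i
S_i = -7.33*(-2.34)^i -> [-7.33, 17.15, -40.14, 93.92, -219.77]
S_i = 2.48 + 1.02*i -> [2.48, 3.5, 4.52, 5.54, 6.56]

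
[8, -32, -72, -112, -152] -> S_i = 8 + -40*i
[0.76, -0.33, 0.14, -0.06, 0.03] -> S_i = 0.76*(-0.43)^i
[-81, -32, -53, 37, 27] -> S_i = Random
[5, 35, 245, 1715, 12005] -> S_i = 5*7^i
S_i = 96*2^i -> [96, 192, 384, 768, 1536]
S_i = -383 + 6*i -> [-383, -377, -371, -365, -359]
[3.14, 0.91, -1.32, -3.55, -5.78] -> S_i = 3.14 + -2.23*i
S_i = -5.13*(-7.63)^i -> [-5.13, 39.14, -298.65, 2278.72, -17386.63]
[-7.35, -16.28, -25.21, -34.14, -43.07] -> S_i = -7.35 + -8.93*i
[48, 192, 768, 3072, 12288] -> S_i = 48*4^i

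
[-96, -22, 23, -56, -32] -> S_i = Random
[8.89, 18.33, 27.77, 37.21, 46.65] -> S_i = 8.89 + 9.44*i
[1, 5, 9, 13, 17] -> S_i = 1 + 4*i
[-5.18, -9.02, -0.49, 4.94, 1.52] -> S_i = Random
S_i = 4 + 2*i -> [4, 6, 8, 10, 12]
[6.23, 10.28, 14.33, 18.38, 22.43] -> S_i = 6.23 + 4.05*i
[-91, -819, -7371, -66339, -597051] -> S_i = -91*9^i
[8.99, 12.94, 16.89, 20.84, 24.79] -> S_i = 8.99 + 3.95*i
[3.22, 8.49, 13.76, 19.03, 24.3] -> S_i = 3.22 + 5.27*i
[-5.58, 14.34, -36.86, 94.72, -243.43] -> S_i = -5.58*(-2.57)^i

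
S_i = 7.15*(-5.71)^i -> [7.15, -40.83, 233.12, -1331.11, 7600.65]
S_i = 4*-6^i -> [4, -24, 144, -864, 5184]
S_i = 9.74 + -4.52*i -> [9.74, 5.22, 0.7, -3.82, -8.34]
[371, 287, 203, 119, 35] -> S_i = 371 + -84*i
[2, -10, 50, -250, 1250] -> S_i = 2*-5^i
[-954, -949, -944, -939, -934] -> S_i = -954 + 5*i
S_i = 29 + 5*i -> [29, 34, 39, 44, 49]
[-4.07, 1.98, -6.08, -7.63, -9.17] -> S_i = Random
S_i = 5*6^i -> [5, 30, 180, 1080, 6480]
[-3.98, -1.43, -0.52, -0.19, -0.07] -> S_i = -3.98*0.36^i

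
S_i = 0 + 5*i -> [0, 5, 10, 15, 20]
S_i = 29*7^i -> [29, 203, 1421, 9947, 69629]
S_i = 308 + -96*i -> [308, 212, 116, 20, -76]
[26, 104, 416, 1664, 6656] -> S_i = 26*4^i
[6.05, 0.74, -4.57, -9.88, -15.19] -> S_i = 6.05 + -5.31*i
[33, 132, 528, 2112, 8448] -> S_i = 33*4^i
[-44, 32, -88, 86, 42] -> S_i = Random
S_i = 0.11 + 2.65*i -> [0.11, 2.76, 5.41, 8.06, 10.71]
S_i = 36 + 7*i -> [36, 43, 50, 57, 64]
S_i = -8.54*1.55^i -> [-8.54, -13.24, -20.52, -31.8, -49.29]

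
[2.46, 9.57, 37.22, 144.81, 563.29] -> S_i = 2.46*3.89^i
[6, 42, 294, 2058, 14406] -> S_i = 6*7^i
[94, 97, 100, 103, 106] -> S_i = 94 + 3*i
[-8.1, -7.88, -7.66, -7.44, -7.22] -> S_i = -8.10 + 0.22*i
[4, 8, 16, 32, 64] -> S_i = 4*2^i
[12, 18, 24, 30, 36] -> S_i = 12 + 6*i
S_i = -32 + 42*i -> [-32, 10, 52, 94, 136]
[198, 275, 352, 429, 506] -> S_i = 198 + 77*i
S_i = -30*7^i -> [-30, -210, -1470, -10290, -72030]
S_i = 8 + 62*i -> [8, 70, 132, 194, 256]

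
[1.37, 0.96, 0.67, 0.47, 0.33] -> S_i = 1.37*0.70^i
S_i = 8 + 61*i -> [8, 69, 130, 191, 252]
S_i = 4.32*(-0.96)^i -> [4.32, -4.15, 3.98, -3.82, 3.67]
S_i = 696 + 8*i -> [696, 704, 712, 720, 728]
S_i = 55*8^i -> [55, 440, 3520, 28160, 225280]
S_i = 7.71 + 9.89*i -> [7.71, 17.6, 27.49, 37.38, 47.27]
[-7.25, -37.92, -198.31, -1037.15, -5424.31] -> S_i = -7.25*5.23^i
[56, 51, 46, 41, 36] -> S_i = 56 + -5*i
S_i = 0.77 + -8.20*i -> [0.77, -7.43, -15.63, -23.83, -32.03]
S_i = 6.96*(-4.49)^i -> [6.96, -31.25, 140.31, -630.01, 2828.75]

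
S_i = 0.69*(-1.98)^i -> [0.69, -1.37, 2.71, -5.36, 10.6]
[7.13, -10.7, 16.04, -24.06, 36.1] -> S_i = 7.13*(-1.50)^i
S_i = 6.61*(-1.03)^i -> [6.61, -6.81, 7.01, -7.22, 7.44]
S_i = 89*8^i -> [89, 712, 5696, 45568, 364544]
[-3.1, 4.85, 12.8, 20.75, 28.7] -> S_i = -3.10 + 7.95*i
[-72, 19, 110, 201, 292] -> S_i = -72 + 91*i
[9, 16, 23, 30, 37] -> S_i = 9 + 7*i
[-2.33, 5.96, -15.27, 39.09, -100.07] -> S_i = -2.33*(-2.56)^i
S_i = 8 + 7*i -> [8, 15, 22, 29, 36]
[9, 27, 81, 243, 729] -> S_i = 9*3^i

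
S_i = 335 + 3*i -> [335, 338, 341, 344, 347]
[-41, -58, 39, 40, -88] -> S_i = Random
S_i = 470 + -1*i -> [470, 469, 468, 467, 466]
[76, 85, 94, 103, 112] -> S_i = 76 + 9*i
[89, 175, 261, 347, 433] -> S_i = 89 + 86*i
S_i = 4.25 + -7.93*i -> [4.25, -3.68, -11.61, -19.54, -27.47]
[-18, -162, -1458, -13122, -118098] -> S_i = -18*9^i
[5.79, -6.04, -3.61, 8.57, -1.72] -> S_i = Random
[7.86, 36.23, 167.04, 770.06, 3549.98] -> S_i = 7.86*4.61^i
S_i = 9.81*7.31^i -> [9.81, 71.71, 524.21, 3831.96, 28011.64]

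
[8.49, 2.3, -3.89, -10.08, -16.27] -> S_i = 8.49 + -6.19*i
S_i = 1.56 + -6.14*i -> [1.56, -4.58, -10.72, -16.86, -23.0]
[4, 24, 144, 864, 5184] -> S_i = 4*6^i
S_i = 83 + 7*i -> [83, 90, 97, 104, 111]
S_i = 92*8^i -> [92, 736, 5888, 47104, 376832]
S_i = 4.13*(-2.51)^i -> [4.13, -10.37, 26.02, -65.31, 163.92]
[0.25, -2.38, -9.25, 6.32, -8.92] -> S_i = Random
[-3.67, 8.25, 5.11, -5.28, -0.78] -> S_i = Random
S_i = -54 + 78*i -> [-54, 24, 102, 180, 258]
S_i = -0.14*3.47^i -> [-0.14, -0.49, -1.69, -5.85, -20.3]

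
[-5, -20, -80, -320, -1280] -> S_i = -5*4^i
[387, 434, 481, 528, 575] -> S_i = 387 + 47*i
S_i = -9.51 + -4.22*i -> [-9.51, -13.73, -17.95, -22.17, -26.39]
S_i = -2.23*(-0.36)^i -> [-2.23, 0.8, -0.29, 0.1, -0.04]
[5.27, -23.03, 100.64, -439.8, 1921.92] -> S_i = 5.27*(-4.37)^i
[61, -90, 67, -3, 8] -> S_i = Random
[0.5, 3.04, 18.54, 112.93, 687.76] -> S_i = 0.50*6.09^i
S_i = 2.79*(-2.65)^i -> [2.79, -7.39, 19.59, -51.92, 137.59]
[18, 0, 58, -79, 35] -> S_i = Random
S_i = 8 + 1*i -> [8, 9, 10, 11, 12]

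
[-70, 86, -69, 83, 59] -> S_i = Random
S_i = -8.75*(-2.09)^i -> [-8.75, 18.29, -38.22, 79.88, -166.95]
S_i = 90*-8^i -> [90, -720, 5760, -46080, 368640]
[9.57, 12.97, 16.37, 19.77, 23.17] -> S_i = 9.57 + 3.40*i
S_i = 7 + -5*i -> [7, 2, -3, -8, -13]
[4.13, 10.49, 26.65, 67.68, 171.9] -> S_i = 4.13*2.54^i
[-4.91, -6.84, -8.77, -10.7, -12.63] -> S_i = -4.91 + -1.93*i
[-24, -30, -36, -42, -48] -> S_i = -24 + -6*i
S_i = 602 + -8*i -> [602, 594, 586, 578, 570]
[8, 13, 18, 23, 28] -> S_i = 8 + 5*i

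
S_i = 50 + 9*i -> [50, 59, 68, 77, 86]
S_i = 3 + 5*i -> [3, 8, 13, 18, 23]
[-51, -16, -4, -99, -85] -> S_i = Random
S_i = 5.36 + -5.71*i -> [5.36, -0.35, -6.06, -11.77, -17.48]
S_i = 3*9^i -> [3, 27, 243, 2187, 19683]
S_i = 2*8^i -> [2, 16, 128, 1024, 8192]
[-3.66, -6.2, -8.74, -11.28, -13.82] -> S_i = -3.66 + -2.54*i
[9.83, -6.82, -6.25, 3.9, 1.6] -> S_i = Random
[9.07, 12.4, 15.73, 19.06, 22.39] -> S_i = 9.07 + 3.33*i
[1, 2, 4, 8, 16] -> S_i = 1*2^i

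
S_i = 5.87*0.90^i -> [5.87, 5.28, 4.75, 4.28, 3.85]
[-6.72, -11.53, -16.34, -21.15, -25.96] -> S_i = -6.72 + -4.81*i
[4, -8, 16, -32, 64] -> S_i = 4*-2^i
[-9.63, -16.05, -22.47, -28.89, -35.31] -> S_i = -9.63 + -6.42*i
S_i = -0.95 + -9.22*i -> [-0.95, -10.17, -19.39, -28.61, -37.83]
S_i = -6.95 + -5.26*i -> [-6.95, -12.21, -17.47, -22.73, -27.99]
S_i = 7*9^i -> [7, 63, 567, 5103, 45927]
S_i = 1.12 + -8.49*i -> [1.12, -7.37, -15.86, -24.35, -32.84]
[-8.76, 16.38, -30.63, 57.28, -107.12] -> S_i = -8.76*(-1.87)^i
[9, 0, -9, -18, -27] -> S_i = 9 + -9*i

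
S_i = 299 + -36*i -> [299, 263, 227, 191, 155]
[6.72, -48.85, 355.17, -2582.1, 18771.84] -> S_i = 6.72*(-7.27)^i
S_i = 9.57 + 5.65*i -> [9.57, 15.22, 20.87, 26.52, 32.17]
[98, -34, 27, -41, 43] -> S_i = Random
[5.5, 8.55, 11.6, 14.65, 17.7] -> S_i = 5.50 + 3.05*i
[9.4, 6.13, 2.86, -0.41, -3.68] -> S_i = 9.40 + -3.27*i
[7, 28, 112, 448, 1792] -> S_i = 7*4^i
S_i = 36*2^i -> [36, 72, 144, 288, 576]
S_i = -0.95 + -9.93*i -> [-0.95, -10.88, -20.81, -30.74, -40.67]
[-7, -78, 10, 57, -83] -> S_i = Random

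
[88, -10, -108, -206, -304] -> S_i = 88 + -98*i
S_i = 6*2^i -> [6, 12, 24, 48, 96]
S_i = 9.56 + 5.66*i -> [9.56, 15.22, 20.88, 26.54, 32.2]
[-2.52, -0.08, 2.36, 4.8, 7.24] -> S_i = -2.52 + 2.44*i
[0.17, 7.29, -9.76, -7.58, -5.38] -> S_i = Random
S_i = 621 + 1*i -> [621, 622, 623, 624, 625]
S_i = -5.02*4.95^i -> [-5.02, -24.85, -123.0, -608.86, -3013.87]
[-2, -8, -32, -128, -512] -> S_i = -2*4^i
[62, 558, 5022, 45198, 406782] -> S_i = 62*9^i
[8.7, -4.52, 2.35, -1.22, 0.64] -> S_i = 8.70*(-0.52)^i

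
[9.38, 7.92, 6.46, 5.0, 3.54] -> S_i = 9.38 + -1.46*i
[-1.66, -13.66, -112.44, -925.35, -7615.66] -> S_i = -1.66*8.23^i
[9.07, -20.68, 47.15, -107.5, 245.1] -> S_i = 9.07*(-2.28)^i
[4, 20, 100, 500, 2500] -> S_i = 4*5^i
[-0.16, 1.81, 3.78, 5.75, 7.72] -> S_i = -0.16 + 1.97*i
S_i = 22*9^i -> [22, 198, 1782, 16038, 144342]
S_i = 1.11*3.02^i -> [1.11, 3.35, 10.12, 30.57, 92.33]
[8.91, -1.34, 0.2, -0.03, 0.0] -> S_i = 8.91*(-0.15)^i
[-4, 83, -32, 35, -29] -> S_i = Random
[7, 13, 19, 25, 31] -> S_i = 7 + 6*i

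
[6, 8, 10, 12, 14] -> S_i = 6 + 2*i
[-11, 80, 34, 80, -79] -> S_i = Random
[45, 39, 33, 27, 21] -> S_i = 45 + -6*i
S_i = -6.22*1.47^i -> [-6.22, -9.14, -13.44, -19.76, -29.04]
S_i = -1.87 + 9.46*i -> [-1.87, 7.59, 17.05, 26.51, 35.97]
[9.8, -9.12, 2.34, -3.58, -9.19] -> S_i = Random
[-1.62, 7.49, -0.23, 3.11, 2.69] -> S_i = Random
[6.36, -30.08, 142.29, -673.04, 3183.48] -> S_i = 6.36*(-4.73)^i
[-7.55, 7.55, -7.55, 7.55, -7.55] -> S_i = -7.55*(-1.00)^i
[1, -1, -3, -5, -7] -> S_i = 1 + -2*i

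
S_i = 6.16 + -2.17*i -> [6.16, 3.99, 1.82, -0.35, -2.52]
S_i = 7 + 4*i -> [7, 11, 15, 19, 23]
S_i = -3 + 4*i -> [-3, 1, 5, 9, 13]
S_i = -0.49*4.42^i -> [-0.49, -2.17, -9.57, -42.31, -187.02]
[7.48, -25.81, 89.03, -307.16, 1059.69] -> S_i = 7.48*(-3.45)^i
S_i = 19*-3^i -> [19, -57, 171, -513, 1539]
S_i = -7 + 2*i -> [-7, -5, -3, -1, 1]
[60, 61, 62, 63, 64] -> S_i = 60 + 1*i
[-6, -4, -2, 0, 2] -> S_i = -6 + 2*i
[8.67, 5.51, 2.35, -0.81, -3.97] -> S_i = 8.67 + -3.16*i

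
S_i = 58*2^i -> [58, 116, 232, 464, 928]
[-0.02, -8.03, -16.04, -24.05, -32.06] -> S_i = -0.02 + -8.01*i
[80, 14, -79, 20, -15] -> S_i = Random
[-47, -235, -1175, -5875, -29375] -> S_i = -47*5^i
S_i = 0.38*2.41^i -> [0.38, 0.92, 2.21, 5.32, 12.82]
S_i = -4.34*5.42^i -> [-4.34, -23.52, -127.49, -691.02, -3745.3]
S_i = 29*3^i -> [29, 87, 261, 783, 2349]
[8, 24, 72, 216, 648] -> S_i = 8*3^i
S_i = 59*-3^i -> [59, -177, 531, -1593, 4779]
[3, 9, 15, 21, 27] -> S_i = 3 + 6*i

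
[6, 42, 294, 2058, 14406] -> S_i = 6*7^i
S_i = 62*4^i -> [62, 248, 992, 3968, 15872]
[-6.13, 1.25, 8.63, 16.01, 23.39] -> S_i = -6.13 + 7.38*i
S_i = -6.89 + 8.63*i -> [-6.89, 1.74, 10.37, 19.0, 27.63]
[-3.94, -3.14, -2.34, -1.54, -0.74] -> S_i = -3.94 + 0.80*i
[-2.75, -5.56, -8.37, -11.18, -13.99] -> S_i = -2.75 + -2.81*i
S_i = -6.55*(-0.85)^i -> [-6.55, 5.57, -4.73, 4.02, -3.42]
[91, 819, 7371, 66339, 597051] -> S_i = 91*9^i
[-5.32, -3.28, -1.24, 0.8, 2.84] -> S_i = -5.32 + 2.04*i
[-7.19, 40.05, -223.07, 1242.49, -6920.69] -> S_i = -7.19*(-5.57)^i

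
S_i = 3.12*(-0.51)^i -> [3.12, -1.59, 0.81, -0.41, 0.21]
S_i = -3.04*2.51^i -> [-3.04, -7.63, -19.15, -48.07, -120.66]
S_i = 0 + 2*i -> [0, 2, 4, 6, 8]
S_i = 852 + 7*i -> [852, 859, 866, 873, 880]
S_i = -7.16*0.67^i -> [-7.16, -4.8, -3.21, -2.15, -1.44]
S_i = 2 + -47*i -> [2, -45, -92, -139, -186]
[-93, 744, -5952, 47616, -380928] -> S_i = -93*-8^i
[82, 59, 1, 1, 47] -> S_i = Random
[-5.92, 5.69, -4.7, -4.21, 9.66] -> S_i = Random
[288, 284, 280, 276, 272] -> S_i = 288 + -4*i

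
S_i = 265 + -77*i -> [265, 188, 111, 34, -43]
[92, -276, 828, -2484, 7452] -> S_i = 92*-3^i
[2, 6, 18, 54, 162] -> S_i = 2*3^i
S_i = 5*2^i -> [5, 10, 20, 40, 80]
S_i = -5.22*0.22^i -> [-5.22, -1.15, -0.25, -0.06, -0.01]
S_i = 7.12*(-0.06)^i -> [7.12, -0.43, 0.03, -0.0, 0.0]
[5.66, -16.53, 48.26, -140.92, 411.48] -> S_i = 5.66*(-2.92)^i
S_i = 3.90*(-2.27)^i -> [3.9, -8.85, 20.1, -45.62, 103.55]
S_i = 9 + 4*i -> [9, 13, 17, 21, 25]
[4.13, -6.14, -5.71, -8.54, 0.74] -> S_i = Random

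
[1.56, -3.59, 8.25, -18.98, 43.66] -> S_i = 1.56*(-2.30)^i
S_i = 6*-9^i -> [6, -54, 486, -4374, 39366]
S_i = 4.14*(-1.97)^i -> [4.14, -8.16, 16.07, -31.65, 62.35]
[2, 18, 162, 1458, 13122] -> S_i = 2*9^i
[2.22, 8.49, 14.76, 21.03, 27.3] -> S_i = 2.22 + 6.27*i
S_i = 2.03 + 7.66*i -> [2.03, 9.69, 17.35, 25.01, 32.67]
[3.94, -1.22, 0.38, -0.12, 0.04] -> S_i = 3.94*(-0.31)^i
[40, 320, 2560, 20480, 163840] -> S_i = 40*8^i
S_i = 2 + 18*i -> [2, 20, 38, 56, 74]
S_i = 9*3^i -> [9, 27, 81, 243, 729]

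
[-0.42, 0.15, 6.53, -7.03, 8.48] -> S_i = Random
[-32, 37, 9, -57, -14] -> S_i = Random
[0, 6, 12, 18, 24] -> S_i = 0 + 6*i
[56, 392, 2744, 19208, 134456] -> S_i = 56*7^i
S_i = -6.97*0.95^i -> [-6.97, -6.62, -6.29, -5.98, -5.68]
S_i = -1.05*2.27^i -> [-1.05, -2.38, -5.41, -12.28, -27.88]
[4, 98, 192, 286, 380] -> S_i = 4 + 94*i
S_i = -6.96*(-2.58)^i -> [-6.96, 17.96, -46.33, 119.53, -308.38]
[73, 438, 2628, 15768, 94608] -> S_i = 73*6^i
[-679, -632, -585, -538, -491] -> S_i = -679 + 47*i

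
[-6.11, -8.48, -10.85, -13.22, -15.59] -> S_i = -6.11 + -2.37*i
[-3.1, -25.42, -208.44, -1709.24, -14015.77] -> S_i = -3.10*8.20^i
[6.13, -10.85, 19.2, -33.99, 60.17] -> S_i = 6.13*(-1.77)^i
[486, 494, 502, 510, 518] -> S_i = 486 + 8*i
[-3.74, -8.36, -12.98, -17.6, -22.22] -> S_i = -3.74 + -4.62*i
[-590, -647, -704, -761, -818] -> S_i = -590 + -57*i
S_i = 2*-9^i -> [2, -18, 162, -1458, 13122]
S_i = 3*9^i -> [3, 27, 243, 2187, 19683]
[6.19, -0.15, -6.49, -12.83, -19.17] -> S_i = 6.19 + -6.34*i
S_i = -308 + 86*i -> [-308, -222, -136, -50, 36]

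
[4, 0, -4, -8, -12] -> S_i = 4 + -4*i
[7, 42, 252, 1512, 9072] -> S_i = 7*6^i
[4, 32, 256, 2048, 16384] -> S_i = 4*8^i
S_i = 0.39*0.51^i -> [0.39, 0.2, 0.1, 0.05, 0.03]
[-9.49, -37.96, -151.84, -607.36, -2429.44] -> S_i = -9.49*4.00^i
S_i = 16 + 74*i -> [16, 90, 164, 238, 312]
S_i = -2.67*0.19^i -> [-2.67, -0.51, -0.1, -0.02, -0.0]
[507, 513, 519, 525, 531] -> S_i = 507 + 6*i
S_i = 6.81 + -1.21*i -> [6.81, 5.6, 4.39, 3.18, 1.97]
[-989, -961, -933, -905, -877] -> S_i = -989 + 28*i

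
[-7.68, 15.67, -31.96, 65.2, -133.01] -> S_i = -7.68*(-2.04)^i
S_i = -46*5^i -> [-46, -230, -1150, -5750, -28750]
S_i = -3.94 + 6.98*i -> [-3.94, 3.04, 10.02, 17.0, 23.98]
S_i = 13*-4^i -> [13, -52, 208, -832, 3328]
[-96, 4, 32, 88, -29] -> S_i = Random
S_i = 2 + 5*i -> [2, 7, 12, 17, 22]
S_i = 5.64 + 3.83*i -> [5.64, 9.47, 13.3, 17.13, 20.96]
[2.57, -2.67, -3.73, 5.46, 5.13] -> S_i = Random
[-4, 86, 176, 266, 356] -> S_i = -4 + 90*i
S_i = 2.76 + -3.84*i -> [2.76, -1.08, -4.92, -8.76, -12.6]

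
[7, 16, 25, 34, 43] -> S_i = 7 + 9*i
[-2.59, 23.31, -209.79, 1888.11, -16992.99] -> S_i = -2.59*(-9.00)^i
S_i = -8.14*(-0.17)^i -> [-8.14, 1.38, -0.24, 0.04, -0.01]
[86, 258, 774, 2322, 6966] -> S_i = 86*3^i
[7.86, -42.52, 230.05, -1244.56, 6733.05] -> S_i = 7.86*(-5.41)^i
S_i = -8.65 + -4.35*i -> [-8.65, -13.0, -17.35, -21.7, -26.05]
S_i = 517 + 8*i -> [517, 525, 533, 541, 549]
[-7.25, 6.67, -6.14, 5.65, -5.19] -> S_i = -7.25*(-0.92)^i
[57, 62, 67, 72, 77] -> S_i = 57 + 5*i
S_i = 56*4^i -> [56, 224, 896, 3584, 14336]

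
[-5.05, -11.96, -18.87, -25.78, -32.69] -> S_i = -5.05 + -6.91*i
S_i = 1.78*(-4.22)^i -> [1.78, -7.51, 31.7, -133.77, 564.51]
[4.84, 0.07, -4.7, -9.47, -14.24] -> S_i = 4.84 + -4.77*i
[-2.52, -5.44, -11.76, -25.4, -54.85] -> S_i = -2.52*2.16^i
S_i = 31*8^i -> [31, 248, 1984, 15872, 126976]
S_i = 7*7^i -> [7, 49, 343, 2401, 16807]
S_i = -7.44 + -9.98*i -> [-7.44, -17.42, -27.4, -37.38, -47.36]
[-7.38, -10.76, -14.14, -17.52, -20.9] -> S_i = -7.38 + -3.38*i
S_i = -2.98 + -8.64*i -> [-2.98, -11.62, -20.26, -28.9, -37.54]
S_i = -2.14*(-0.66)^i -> [-2.14, 1.41, -0.93, 0.62, -0.41]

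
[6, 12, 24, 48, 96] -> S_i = 6*2^i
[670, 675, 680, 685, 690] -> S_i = 670 + 5*i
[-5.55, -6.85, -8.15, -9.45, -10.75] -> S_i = -5.55 + -1.30*i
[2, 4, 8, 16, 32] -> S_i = 2*2^i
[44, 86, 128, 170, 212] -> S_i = 44 + 42*i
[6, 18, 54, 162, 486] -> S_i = 6*3^i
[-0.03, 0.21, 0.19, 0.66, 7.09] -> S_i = Random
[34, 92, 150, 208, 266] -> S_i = 34 + 58*i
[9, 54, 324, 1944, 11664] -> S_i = 9*6^i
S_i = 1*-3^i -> [1, -3, 9, -27, 81]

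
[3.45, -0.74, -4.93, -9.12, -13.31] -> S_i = 3.45 + -4.19*i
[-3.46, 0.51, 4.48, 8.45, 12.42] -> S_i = -3.46 + 3.97*i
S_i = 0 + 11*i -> [0, 11, 22, 33, 44]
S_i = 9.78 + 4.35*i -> [9.78, 14.13, 18.48, 22.83, 27.18]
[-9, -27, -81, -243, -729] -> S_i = -9*3^i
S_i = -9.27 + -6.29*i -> [-9.27, -15.56, -21.85, -28.14, -34.43]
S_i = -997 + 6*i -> [-997, -991, -985, -979, -973]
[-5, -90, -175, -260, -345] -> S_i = -5 + -85*i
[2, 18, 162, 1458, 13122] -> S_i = 2*9^i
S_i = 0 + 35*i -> [0, 35, 70, 105, 140]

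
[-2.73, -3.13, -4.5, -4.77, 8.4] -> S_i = Random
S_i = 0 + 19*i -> [0, 19, 38, 57, 76]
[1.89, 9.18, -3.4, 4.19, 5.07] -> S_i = Random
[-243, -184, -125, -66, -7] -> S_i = -243 + 59*i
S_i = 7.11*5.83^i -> [7.11, 41.45, 241.66, 1408.88, 8213.79]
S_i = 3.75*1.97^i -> [3.75, 7.39, 14.55, 28.67, 56.48]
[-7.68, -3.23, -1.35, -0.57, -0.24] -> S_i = -7.68*0.42^i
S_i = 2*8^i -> [2, 16, 128, 1024, 8192]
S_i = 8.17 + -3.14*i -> [8.17, 5.03, 1.89, -1.25, -4.39]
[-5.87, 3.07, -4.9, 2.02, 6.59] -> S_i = Random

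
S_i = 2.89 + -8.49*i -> [2.89, -5.6, -14.09, -22.58, -31.07]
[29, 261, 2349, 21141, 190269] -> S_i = 29*9^i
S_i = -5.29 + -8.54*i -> [-5.29, -13.83, -22.37, -30.91, -39.45]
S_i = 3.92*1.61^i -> [3.92, 6.31, 10.16, 16.36, 26.34]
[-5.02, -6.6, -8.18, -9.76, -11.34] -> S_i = -5.02 + -1.58*i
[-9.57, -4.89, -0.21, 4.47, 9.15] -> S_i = -9.57 + 4.68*i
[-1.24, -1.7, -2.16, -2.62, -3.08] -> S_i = -1.24 + -0.46*i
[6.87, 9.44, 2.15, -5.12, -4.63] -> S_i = Random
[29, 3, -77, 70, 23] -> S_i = Random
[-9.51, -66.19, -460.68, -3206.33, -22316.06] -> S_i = -9.51*6.96^i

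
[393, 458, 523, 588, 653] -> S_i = 393 + 65*i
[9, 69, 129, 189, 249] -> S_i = 9 + 60*i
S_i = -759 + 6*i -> [-759, -753, -747, -741, -735]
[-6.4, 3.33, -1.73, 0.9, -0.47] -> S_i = -6.40*(-0.52)^i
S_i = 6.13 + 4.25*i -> [6.13, 10.38, 14.63, 18.88, 23.13]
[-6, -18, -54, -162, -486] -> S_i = -6*3^i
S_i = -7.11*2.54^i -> [-7.11, -18.06, -45.87, -116.51, -295.94]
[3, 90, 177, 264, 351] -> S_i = 3 + 87*i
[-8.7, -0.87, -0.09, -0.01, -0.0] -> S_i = -8.70*0.10^i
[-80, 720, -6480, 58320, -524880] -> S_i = -80*-9^i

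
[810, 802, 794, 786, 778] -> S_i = 810 + -8*i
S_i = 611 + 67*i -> [611, 678, 745, 812, 879]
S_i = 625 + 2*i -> [625, 627, 629, 631, 633]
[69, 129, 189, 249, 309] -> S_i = 69 + 60*i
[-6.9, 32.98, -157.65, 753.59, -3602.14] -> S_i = -6.90*(-4.78)^i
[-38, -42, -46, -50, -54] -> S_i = -38 + -4*i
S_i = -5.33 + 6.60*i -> [-5.33, 1.27, 7.87, 14.47, 21.07]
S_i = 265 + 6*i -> [265, 271, 277, 283, 289]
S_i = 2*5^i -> [2, 10, 50, 250, 1250]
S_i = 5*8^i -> [5, 40, 320, 2560, 20480]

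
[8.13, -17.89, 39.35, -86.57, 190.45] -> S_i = 8.13*(-2.20)^i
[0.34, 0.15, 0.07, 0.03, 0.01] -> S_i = 0.34*0.44^i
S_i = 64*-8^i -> [64, -512, 4096, -32768, 262144]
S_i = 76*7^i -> [76, 532, 3724, 26068, 182476]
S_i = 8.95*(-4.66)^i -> [8.95, -41.71, 194.35, -905.69, 4220.53]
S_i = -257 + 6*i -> [-257, -251, -245, -239, -233]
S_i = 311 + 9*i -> [311, 320, 329, 338, 347]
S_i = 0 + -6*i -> [0, -6, -12, -18, -24]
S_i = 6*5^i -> [6, 30, 150, 750, 3750]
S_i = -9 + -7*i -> [-9, -16, -23, -30, -37]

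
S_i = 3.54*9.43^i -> [3.54, 33.38, 314.79, 2968.51, 27993.04]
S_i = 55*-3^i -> [55, -165, 495, -1485, 4455]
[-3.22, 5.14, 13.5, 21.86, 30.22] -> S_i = -3.22 + 8.36*i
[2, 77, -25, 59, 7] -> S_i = Random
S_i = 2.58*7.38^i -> [2.58, 19.04, 140.52, 1037.02, 7653.24]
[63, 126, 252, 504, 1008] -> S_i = 63*2^i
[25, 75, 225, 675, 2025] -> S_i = 25*3^i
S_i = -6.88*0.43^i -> [-6.88, -2.96, -1.27, -0.55, -0.24]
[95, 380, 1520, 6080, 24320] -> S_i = 95*4^i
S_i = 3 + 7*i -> [3, 10, 17, 24, 31]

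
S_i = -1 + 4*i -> [-1, 3, 7, 11, 15]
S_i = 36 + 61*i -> [36, 97, 158, 219, 280]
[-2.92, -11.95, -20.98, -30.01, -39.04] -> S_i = -2.92 + -9.03*i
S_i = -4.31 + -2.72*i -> [-4.31, -7.03, -9.75, -12.47, -15.19]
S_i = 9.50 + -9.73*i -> [9.5, -0.23, -9.96, -19.69, -29.42]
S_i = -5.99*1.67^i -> [-5.99, -10.0, -16.71, -27.9, -46.59]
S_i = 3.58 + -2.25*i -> [3.58, 1.33, -0.92, -3.17, -5.42]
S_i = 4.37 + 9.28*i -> [4.37, 13.65, 22.93, 32.21, 41.49]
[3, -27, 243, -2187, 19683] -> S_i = 3*-9^i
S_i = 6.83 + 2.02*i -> [6.83, 8.85, 10.87, 12.89, 14.91]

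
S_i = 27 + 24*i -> [27, 51, 75, 99, 123]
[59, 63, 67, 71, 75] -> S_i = 59 + 4*i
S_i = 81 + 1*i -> [81, 82, 83, 84, 85]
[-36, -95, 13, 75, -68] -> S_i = Random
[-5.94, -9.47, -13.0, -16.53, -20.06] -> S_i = -5.94 + -3.53*i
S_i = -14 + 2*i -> [-14, -12, -10, -8, -6]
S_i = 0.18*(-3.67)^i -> [0.18, -0.66, 2.42, -8.9, 32.65]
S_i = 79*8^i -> [79, 632, 5056, 40448, 323584]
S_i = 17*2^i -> [17, 34, 68, 136, 272]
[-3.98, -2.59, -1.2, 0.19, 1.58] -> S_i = -3.98 + 1.39*i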